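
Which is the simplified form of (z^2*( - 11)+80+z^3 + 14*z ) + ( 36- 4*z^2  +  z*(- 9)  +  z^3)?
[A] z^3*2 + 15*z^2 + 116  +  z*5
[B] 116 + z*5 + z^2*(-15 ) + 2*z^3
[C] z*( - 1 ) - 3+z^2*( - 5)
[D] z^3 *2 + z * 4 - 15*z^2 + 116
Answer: B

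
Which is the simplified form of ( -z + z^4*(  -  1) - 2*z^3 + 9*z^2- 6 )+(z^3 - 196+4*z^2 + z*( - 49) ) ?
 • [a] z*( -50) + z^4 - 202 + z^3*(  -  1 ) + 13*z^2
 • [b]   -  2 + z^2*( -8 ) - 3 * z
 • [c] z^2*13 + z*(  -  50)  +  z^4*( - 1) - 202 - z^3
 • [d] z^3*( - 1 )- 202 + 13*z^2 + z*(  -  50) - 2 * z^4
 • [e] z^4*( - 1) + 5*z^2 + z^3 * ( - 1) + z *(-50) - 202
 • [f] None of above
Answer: c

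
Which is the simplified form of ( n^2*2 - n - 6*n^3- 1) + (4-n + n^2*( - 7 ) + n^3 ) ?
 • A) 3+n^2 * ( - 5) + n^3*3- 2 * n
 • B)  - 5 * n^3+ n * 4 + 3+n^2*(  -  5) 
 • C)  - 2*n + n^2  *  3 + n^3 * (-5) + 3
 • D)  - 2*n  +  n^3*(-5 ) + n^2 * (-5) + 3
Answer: D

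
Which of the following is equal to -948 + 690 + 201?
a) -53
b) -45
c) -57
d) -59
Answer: c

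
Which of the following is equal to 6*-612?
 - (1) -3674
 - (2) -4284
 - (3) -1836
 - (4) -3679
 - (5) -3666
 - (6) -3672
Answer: 6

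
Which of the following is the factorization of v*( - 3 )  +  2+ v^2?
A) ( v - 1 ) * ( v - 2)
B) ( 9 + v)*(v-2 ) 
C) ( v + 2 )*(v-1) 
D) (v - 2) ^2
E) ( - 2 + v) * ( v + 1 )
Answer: A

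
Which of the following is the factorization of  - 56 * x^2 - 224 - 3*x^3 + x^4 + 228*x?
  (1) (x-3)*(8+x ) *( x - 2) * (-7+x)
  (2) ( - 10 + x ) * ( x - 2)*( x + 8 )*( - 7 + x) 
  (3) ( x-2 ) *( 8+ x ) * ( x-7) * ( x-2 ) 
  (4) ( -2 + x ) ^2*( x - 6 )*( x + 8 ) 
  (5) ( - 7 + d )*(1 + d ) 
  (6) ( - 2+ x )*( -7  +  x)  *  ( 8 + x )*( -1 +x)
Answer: 3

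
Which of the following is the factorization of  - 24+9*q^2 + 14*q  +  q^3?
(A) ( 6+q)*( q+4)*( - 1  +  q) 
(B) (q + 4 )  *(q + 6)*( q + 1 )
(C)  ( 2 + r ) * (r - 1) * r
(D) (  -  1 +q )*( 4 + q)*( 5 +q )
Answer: A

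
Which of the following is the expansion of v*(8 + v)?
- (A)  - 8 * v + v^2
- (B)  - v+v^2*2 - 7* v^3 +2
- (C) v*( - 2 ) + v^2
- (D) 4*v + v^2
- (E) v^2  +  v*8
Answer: E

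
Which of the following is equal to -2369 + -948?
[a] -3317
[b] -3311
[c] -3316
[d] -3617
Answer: a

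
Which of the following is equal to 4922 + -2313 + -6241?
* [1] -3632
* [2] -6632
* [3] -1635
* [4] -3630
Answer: 1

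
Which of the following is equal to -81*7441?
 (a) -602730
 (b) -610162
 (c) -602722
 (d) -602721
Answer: d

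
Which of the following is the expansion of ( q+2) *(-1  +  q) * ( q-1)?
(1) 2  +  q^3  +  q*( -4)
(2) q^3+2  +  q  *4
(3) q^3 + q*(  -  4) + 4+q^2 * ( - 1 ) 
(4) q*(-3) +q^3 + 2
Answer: 4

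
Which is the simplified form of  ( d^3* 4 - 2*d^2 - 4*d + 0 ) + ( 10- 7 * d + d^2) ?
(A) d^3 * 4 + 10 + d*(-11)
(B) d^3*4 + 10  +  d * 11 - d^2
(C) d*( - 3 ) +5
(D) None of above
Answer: D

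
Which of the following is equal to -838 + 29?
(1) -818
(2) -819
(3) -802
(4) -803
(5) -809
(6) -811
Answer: 5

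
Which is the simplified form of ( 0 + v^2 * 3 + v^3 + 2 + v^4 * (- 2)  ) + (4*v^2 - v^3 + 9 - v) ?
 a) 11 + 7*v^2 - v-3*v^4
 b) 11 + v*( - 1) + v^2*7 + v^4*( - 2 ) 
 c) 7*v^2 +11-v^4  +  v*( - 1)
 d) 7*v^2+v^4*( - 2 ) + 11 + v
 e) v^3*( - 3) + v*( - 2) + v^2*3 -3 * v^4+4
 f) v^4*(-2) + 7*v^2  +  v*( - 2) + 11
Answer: b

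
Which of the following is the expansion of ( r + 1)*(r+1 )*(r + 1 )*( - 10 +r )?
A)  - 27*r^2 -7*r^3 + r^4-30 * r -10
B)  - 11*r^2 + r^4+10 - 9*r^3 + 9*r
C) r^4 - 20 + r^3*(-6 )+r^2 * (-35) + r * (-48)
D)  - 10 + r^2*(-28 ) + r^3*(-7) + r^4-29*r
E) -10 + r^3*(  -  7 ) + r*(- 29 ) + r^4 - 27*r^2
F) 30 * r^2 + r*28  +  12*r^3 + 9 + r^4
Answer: E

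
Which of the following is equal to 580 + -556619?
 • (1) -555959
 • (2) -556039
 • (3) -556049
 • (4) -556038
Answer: 2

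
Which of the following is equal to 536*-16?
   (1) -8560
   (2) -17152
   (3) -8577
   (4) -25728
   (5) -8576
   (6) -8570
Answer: 5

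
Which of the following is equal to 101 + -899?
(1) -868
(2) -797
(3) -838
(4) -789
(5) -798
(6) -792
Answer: 5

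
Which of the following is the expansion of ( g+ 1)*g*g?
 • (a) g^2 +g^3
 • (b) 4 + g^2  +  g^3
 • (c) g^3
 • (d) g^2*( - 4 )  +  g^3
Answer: a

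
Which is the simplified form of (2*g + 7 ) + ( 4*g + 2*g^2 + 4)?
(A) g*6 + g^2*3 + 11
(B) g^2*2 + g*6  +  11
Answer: B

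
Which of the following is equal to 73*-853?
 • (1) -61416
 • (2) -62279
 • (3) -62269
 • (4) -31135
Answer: 3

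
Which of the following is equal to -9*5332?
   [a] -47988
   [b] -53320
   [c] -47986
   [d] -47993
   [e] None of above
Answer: a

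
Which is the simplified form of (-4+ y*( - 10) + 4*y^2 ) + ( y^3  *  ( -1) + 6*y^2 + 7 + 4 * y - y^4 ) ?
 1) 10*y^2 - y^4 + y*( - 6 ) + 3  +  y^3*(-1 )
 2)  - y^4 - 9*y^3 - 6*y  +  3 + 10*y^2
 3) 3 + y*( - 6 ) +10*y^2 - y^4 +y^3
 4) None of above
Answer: 1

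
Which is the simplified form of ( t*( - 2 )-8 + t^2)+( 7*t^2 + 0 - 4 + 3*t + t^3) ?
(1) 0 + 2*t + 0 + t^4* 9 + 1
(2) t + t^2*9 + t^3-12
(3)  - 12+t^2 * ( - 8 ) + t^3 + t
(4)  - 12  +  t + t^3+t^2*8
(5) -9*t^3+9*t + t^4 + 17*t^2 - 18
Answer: 4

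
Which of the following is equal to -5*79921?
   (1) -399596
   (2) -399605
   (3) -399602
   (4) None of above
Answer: 2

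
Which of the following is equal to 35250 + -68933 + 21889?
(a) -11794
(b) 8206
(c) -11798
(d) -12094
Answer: a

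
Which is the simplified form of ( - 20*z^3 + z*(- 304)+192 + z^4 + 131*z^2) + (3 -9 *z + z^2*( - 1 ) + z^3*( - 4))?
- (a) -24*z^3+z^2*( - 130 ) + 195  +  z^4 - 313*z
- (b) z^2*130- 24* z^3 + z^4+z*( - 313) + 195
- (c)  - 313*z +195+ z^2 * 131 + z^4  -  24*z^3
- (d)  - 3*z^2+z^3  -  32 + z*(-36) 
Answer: b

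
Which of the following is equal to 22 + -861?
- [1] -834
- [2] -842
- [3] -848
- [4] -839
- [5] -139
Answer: 4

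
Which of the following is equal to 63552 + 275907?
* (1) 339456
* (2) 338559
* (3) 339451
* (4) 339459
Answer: 4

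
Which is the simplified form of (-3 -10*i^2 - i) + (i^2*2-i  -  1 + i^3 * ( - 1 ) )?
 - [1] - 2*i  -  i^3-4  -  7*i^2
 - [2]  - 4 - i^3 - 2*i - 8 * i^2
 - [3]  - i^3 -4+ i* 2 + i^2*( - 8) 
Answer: 2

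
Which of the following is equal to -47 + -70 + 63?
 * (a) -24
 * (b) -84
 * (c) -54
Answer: c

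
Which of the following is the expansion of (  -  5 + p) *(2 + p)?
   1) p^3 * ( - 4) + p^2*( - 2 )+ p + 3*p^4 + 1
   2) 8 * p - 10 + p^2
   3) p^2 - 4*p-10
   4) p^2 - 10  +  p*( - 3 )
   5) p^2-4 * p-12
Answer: 4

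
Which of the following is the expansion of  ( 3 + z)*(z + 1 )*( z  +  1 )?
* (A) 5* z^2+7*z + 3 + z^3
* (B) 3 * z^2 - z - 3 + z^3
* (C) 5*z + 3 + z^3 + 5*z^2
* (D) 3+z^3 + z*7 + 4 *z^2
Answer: A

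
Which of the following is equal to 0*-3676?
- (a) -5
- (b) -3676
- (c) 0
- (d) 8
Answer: c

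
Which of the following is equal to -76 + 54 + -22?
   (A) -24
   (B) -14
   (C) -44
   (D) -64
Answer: C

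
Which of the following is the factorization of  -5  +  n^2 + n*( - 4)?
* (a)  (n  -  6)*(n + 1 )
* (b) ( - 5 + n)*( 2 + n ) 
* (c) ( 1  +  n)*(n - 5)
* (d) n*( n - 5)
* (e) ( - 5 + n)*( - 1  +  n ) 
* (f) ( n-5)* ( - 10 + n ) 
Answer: c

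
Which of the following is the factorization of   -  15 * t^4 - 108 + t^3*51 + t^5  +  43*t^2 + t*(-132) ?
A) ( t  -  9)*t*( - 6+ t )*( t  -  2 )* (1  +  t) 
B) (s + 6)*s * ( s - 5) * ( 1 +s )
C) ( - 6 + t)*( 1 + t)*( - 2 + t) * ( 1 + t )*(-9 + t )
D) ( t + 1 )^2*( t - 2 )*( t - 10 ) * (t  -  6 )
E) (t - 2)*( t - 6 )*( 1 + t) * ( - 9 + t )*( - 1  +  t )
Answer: C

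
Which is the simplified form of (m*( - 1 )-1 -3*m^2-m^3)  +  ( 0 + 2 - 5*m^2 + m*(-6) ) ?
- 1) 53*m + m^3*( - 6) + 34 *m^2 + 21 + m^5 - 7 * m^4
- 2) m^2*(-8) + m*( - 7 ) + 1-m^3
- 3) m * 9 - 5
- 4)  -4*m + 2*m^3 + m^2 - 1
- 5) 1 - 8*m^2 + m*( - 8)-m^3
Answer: 2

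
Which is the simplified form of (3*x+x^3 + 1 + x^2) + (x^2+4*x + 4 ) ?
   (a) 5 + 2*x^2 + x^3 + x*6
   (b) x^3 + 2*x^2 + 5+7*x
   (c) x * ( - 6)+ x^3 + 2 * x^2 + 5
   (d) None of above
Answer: b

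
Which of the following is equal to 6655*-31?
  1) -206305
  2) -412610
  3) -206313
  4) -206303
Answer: 1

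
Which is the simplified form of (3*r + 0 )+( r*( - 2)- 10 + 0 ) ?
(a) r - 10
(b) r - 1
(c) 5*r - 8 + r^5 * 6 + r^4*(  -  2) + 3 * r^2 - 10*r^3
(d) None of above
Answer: a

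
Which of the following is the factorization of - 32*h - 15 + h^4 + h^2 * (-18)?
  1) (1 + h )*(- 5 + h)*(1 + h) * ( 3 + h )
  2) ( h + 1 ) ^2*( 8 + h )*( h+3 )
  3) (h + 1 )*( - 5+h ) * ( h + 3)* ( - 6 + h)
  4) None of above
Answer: 1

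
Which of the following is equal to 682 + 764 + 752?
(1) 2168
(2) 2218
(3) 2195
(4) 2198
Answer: 4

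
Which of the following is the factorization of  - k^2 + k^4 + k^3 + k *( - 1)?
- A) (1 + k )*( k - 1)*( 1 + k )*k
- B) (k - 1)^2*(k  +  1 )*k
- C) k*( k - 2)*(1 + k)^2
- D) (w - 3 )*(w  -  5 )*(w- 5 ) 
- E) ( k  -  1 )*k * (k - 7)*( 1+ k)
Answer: A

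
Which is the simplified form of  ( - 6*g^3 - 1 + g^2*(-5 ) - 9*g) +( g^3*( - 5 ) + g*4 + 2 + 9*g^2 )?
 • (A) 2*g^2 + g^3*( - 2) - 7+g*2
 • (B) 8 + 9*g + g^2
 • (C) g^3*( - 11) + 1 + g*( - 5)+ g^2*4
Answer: C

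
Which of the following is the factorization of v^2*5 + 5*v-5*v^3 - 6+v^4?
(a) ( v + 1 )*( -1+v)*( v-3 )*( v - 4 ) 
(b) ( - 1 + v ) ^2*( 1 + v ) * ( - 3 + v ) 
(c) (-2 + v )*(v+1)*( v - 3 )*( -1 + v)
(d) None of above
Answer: c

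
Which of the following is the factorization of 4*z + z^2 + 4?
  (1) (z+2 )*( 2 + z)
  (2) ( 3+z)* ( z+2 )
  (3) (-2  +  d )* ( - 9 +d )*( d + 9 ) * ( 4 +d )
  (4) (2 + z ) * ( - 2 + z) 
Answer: 1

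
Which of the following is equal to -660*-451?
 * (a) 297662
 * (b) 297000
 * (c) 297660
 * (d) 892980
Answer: c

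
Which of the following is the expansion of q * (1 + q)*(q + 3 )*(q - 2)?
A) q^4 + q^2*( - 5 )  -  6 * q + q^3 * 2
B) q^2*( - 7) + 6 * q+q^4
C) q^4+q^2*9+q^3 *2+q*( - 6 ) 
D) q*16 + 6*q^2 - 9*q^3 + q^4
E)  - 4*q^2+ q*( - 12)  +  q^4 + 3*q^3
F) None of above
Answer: A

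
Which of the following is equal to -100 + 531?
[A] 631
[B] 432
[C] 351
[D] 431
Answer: D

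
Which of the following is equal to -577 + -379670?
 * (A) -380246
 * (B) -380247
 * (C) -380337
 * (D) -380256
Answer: B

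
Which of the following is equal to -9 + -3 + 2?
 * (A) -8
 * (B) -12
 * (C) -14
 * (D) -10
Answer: D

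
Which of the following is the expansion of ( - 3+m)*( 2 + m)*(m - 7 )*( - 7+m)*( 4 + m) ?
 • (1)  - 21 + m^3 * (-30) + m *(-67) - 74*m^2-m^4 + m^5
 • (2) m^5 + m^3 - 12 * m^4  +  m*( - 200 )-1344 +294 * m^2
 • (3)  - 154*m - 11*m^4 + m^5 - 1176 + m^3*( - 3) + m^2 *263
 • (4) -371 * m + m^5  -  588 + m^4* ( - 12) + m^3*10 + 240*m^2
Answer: 3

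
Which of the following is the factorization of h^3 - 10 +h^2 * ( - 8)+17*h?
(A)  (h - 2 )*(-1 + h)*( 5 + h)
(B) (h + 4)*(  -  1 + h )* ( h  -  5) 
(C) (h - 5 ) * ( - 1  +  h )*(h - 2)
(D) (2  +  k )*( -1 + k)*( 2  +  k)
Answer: C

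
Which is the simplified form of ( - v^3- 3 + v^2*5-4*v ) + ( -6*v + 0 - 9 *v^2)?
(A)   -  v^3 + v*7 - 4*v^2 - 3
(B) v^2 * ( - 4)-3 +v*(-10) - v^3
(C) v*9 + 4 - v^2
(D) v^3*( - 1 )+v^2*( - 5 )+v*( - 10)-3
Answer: B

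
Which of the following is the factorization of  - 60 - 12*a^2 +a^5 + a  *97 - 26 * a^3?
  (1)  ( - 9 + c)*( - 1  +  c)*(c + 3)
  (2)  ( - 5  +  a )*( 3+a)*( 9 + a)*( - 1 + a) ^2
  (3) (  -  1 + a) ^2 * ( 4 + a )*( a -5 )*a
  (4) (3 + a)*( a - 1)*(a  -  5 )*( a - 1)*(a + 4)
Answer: 4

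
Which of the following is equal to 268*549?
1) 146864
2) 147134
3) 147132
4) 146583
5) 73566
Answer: 3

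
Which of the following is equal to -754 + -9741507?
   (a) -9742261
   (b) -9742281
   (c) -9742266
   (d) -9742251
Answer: a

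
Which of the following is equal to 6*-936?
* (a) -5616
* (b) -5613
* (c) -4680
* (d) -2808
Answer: a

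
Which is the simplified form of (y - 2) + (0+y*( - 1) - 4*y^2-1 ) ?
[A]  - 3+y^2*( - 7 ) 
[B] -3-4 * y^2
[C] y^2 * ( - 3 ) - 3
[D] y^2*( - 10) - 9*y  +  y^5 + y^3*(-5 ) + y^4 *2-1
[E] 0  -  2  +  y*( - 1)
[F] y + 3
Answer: B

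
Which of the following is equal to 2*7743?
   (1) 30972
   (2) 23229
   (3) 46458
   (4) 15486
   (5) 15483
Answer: 4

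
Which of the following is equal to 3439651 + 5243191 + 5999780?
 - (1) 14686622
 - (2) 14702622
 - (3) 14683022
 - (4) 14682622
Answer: 4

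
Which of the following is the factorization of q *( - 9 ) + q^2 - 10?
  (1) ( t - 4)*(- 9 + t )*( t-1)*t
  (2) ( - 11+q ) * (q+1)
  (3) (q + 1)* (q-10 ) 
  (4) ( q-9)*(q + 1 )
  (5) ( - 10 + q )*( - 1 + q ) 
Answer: 3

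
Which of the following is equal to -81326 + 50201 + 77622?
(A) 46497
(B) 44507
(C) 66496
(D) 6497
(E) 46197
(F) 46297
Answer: A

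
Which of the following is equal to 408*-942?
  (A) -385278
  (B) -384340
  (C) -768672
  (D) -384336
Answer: D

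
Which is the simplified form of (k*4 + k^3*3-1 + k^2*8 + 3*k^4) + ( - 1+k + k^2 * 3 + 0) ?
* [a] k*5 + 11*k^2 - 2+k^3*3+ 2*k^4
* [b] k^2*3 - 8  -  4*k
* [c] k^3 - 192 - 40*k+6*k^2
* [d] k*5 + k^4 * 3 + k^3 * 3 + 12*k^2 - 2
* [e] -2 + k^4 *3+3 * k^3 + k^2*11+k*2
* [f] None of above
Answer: f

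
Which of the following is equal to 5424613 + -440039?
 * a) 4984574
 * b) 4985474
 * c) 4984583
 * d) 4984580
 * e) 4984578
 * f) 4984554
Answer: a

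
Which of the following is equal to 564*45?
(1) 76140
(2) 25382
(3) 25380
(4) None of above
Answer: 3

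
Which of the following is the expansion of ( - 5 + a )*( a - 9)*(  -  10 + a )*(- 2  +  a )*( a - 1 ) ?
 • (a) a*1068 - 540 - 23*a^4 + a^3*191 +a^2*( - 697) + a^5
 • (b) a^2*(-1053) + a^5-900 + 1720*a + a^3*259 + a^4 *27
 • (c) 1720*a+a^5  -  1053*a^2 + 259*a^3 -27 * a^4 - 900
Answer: c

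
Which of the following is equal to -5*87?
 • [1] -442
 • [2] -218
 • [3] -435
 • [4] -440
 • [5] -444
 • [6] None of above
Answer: 3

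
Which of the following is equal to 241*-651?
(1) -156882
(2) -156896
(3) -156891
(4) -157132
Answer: 3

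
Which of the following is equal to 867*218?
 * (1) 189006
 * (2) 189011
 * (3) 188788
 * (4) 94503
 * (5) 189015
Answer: 1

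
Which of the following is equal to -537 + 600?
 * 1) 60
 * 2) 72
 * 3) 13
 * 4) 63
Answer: 4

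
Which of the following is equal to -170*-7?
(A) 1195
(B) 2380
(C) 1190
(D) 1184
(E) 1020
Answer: C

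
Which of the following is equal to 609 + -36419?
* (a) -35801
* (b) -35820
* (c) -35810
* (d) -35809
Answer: c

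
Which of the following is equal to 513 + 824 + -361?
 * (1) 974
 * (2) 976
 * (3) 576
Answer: 2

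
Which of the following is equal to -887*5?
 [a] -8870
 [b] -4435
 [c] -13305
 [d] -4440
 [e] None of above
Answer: b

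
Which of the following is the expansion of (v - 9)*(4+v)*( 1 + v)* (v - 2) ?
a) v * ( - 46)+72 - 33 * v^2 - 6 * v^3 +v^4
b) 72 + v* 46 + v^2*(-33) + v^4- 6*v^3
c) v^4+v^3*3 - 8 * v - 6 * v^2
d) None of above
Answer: b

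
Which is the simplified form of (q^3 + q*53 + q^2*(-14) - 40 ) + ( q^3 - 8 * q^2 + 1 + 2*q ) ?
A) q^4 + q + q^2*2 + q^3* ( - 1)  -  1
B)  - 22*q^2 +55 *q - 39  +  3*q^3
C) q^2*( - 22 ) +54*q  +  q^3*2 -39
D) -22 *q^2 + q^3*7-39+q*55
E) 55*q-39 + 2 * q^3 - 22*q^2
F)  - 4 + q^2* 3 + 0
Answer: E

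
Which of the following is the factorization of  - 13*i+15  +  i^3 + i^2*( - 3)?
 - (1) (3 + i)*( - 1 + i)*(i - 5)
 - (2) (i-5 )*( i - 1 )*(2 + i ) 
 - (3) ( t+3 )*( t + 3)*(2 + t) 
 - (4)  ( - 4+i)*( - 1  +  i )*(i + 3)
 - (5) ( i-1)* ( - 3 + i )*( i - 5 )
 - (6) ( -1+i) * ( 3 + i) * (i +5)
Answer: 1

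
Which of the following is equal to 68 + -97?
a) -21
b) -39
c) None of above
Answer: c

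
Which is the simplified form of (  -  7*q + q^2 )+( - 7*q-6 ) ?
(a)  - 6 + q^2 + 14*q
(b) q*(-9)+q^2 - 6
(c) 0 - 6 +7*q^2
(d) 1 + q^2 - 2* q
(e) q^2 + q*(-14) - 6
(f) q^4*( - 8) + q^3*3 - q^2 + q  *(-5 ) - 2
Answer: e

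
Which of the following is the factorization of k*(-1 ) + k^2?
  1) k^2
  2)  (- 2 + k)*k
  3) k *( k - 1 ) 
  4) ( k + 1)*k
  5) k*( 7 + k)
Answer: 3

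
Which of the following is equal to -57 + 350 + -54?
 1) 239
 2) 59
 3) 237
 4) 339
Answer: 1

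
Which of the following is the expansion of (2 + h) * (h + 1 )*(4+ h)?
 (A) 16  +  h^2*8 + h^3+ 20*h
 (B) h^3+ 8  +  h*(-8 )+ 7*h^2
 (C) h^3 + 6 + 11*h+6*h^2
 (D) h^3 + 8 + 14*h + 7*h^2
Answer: D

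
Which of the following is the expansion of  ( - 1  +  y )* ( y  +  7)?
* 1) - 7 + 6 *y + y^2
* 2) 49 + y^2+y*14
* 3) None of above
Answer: 1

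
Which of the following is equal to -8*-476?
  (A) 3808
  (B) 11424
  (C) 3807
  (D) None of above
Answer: A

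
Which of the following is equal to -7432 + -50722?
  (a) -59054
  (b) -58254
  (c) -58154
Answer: c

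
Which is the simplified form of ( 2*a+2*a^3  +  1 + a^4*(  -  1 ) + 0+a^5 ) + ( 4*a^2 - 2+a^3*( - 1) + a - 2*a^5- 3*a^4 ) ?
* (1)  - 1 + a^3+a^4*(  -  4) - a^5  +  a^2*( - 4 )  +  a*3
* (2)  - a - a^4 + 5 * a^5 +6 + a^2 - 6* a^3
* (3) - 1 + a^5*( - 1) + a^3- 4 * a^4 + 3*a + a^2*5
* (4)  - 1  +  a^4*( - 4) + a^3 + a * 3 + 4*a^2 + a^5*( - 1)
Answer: 4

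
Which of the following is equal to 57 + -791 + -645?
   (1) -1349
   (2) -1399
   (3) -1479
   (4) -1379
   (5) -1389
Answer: 4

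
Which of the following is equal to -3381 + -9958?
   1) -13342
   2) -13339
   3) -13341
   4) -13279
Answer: 2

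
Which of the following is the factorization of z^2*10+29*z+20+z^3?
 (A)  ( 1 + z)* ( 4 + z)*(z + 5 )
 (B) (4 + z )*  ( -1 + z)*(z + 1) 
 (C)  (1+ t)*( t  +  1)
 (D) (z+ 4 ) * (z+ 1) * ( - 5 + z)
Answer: A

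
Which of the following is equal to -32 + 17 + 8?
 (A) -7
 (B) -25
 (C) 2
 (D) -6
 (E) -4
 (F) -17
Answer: A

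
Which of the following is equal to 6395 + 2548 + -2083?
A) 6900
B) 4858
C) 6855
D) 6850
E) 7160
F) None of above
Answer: F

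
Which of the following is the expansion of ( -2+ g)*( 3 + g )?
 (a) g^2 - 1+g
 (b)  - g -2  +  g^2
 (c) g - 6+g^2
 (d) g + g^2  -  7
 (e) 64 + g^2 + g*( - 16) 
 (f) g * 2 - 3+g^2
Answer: c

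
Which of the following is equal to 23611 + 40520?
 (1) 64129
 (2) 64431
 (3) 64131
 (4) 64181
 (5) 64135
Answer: 3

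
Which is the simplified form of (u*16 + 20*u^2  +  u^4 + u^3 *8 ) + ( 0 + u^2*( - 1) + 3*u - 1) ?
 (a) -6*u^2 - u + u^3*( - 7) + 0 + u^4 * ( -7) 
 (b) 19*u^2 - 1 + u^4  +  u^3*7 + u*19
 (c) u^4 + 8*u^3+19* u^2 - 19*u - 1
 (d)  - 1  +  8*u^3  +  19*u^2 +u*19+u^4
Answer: d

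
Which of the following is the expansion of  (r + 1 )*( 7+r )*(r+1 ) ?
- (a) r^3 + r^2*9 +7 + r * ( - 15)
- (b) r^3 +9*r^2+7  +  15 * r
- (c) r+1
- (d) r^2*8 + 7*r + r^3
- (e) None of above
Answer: b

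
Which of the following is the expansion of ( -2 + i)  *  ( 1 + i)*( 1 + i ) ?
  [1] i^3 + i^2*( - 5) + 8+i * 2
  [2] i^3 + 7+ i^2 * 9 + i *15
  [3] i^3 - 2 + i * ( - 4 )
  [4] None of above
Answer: 4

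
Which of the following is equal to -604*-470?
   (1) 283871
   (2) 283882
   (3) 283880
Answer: 3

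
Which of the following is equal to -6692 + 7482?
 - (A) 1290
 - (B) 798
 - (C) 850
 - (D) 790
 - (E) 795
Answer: D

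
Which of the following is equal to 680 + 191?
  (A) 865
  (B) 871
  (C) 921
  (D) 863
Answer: B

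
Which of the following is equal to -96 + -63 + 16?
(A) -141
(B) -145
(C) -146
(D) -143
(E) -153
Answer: D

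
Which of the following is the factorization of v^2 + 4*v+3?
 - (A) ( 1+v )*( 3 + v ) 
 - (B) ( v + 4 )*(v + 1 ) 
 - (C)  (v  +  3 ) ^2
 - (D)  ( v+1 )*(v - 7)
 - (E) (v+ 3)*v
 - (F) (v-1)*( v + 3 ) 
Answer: A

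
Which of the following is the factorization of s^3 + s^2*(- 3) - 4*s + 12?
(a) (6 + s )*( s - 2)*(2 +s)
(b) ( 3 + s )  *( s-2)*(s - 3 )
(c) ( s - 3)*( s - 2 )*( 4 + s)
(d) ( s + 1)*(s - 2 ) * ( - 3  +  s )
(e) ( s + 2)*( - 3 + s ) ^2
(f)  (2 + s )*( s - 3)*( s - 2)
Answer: f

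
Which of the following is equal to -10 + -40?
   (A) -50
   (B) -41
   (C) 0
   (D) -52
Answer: A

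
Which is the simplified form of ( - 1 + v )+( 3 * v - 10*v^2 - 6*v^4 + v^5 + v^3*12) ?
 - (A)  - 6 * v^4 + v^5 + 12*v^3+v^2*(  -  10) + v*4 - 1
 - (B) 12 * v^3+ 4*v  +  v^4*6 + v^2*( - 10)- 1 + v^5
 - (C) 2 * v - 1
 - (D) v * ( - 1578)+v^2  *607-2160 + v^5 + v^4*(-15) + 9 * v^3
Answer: A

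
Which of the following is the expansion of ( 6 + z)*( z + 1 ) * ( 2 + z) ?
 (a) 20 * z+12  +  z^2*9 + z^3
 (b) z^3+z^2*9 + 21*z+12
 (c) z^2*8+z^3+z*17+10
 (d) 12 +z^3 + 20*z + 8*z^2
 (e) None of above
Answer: a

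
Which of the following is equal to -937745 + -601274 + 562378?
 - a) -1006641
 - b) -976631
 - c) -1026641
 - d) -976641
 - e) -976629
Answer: d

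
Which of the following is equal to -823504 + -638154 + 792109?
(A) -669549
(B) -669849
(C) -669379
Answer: A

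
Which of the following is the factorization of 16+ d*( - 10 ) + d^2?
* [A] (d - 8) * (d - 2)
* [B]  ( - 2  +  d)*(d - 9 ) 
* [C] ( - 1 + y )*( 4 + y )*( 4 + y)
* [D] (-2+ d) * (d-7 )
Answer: A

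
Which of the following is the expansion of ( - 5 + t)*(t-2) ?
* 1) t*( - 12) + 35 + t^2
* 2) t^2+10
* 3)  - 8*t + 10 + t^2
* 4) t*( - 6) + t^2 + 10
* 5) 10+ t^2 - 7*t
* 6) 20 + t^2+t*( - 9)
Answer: 5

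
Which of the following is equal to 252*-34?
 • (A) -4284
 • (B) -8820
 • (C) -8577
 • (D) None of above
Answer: D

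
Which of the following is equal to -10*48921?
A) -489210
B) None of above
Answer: A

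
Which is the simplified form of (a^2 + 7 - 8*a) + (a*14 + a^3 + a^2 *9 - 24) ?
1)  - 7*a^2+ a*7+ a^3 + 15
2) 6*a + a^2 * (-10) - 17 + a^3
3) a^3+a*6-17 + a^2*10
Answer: 3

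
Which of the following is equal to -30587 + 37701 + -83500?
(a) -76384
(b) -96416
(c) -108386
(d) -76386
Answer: d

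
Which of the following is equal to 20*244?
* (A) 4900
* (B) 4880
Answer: B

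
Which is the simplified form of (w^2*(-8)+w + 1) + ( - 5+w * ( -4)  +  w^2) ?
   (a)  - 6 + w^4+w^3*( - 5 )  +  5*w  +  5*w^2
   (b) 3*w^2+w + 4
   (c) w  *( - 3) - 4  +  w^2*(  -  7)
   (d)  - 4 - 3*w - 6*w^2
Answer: c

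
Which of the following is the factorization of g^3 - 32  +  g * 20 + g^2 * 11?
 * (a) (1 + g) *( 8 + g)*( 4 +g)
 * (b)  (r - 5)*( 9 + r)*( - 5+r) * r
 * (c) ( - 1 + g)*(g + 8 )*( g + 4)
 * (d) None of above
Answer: c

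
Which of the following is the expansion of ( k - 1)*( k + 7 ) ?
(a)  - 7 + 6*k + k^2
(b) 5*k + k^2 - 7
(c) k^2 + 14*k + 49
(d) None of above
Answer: a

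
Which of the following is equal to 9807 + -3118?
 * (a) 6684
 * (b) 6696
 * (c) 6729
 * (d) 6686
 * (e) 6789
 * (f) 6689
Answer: f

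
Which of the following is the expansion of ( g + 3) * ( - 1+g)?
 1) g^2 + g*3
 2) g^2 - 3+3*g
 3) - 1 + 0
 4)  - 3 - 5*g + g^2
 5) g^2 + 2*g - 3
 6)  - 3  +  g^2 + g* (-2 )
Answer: 5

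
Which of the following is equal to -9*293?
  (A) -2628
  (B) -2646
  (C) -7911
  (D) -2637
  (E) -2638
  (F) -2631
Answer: D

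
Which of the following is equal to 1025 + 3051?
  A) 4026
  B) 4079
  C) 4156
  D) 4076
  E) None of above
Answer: D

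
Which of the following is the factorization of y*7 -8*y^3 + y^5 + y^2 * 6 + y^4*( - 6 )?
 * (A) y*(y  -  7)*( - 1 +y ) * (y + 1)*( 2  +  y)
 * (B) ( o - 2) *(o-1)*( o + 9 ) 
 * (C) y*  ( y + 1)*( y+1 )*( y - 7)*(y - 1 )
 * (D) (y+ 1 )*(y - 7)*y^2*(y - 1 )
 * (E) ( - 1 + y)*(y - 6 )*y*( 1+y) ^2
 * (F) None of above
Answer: C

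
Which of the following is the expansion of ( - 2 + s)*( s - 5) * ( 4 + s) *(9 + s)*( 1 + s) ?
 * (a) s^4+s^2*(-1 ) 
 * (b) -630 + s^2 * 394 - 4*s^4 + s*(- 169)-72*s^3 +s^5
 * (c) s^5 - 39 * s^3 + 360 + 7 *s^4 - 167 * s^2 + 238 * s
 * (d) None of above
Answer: c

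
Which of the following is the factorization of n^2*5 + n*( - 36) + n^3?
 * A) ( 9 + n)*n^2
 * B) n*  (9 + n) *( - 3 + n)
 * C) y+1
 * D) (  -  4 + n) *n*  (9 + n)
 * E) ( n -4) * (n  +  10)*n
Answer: D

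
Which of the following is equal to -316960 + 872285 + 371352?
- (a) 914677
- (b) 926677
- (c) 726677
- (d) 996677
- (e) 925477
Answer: b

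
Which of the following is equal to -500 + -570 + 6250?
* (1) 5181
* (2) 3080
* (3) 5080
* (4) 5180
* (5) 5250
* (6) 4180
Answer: 4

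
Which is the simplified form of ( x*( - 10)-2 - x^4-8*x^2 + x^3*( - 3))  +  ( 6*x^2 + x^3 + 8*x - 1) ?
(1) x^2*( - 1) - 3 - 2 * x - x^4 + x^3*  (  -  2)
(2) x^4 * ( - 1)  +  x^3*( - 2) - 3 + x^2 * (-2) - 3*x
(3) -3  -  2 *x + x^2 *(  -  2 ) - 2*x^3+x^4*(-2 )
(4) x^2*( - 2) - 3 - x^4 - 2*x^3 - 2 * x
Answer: 4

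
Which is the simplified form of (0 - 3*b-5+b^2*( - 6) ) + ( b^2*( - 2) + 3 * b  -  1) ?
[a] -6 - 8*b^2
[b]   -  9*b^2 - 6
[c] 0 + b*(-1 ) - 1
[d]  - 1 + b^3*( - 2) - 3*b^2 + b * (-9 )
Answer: a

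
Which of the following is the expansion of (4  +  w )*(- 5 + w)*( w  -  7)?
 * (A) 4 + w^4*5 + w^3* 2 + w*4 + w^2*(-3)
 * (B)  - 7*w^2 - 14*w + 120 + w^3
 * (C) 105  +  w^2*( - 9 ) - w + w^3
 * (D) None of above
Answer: D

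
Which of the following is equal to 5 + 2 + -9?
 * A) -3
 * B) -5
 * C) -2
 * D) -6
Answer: C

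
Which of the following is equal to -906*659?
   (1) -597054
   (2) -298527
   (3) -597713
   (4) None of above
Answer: 1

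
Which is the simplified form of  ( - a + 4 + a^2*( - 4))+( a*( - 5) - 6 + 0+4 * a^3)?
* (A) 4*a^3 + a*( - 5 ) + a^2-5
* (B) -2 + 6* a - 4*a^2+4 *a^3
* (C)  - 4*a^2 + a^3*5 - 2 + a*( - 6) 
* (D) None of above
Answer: D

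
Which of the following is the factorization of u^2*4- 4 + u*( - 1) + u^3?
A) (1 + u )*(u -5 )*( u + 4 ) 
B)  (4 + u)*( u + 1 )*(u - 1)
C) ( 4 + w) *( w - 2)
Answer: B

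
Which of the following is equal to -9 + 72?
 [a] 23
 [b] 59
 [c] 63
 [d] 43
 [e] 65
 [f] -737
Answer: c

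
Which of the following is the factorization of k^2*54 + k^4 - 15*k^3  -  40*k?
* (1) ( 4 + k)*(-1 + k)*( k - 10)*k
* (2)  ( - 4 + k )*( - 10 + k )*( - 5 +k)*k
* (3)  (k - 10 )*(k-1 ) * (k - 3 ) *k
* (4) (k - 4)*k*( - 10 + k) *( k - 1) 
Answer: 4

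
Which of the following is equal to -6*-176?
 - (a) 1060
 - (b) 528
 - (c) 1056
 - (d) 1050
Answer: c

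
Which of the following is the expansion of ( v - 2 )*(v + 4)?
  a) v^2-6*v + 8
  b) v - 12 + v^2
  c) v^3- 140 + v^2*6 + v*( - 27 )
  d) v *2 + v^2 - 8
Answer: d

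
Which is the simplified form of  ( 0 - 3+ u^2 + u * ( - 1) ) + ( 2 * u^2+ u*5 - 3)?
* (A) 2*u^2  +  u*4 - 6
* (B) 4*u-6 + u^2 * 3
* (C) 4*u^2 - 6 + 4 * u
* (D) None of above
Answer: B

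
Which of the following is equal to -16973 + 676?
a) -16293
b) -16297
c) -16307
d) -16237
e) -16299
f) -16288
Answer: b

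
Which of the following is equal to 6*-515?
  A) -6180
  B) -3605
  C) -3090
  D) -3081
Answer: C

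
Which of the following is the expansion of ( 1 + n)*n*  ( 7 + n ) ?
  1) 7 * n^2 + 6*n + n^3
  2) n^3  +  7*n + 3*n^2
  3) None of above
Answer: 3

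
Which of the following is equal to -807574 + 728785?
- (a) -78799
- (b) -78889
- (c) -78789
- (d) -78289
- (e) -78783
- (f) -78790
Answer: c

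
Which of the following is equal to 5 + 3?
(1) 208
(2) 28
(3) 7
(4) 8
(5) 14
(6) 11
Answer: 4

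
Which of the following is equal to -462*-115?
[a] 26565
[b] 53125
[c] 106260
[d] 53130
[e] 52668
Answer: d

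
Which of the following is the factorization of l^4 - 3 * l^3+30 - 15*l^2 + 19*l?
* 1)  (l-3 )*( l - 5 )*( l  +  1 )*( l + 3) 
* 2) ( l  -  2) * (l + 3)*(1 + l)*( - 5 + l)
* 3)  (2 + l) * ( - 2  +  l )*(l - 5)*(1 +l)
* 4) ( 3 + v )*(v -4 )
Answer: 2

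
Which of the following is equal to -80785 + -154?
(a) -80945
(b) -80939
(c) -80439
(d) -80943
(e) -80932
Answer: b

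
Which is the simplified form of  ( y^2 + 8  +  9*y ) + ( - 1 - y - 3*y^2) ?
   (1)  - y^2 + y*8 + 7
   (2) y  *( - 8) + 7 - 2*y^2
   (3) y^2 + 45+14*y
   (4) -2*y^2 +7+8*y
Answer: 4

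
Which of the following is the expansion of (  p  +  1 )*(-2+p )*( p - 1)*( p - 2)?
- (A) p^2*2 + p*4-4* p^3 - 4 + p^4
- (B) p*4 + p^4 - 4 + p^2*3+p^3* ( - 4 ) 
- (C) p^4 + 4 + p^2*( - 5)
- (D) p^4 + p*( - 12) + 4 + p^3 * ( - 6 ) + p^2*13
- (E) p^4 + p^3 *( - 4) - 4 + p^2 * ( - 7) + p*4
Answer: B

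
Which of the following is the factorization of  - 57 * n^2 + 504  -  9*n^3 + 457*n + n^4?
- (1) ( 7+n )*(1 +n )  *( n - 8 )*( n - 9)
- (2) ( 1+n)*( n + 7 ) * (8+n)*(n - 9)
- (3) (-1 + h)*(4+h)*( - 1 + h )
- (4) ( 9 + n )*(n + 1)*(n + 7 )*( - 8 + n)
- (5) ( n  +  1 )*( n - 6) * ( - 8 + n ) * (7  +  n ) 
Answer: 1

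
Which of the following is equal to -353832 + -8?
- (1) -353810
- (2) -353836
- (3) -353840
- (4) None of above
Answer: 3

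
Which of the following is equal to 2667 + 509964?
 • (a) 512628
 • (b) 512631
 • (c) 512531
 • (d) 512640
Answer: b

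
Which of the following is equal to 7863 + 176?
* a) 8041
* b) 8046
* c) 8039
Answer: c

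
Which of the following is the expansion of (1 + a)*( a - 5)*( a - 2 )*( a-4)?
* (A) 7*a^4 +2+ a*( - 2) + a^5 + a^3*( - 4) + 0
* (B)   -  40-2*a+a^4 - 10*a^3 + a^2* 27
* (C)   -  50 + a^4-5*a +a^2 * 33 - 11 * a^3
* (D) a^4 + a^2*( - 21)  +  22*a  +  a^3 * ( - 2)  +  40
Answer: B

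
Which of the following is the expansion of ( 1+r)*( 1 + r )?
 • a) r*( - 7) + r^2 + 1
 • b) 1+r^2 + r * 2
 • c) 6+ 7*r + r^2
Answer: b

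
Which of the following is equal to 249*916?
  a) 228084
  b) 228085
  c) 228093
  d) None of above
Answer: a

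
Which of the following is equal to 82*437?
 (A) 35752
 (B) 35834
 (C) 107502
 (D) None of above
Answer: B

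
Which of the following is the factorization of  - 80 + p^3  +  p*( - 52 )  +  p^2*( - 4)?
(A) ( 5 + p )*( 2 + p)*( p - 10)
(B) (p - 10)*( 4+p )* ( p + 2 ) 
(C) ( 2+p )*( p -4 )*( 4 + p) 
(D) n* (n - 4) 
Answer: B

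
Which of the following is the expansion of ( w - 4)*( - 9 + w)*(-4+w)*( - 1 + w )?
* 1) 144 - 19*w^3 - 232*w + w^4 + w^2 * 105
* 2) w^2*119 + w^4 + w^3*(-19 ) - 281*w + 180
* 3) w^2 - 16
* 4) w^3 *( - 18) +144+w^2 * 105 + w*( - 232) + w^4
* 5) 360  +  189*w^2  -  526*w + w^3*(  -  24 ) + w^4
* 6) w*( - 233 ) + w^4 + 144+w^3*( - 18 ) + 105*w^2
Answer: 4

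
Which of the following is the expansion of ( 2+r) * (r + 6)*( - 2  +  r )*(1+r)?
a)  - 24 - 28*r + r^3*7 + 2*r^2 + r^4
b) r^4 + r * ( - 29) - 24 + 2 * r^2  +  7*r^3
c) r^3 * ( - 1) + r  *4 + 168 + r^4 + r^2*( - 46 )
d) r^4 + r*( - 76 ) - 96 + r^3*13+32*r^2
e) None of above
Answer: a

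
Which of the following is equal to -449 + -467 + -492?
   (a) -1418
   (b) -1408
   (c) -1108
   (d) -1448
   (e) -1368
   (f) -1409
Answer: b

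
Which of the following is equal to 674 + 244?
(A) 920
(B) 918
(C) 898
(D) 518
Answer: B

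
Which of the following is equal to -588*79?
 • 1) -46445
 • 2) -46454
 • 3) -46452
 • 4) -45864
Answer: 3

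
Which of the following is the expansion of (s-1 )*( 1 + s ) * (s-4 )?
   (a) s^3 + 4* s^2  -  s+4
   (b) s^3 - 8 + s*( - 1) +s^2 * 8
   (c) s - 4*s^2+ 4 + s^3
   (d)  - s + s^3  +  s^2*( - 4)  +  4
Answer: d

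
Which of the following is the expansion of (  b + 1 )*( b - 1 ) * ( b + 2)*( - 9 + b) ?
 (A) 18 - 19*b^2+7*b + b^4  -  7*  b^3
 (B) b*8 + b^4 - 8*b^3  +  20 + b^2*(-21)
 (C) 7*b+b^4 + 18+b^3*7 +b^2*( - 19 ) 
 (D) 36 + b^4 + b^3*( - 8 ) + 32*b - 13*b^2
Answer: A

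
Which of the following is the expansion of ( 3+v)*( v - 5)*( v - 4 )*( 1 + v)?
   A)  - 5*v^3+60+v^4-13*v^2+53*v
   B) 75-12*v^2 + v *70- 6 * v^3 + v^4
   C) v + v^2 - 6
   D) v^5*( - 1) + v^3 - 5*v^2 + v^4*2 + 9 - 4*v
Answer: A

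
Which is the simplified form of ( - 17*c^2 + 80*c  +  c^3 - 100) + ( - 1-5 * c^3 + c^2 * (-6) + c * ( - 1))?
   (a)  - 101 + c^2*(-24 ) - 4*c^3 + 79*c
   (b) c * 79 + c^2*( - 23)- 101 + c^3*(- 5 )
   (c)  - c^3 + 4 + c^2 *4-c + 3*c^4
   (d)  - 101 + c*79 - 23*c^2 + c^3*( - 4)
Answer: d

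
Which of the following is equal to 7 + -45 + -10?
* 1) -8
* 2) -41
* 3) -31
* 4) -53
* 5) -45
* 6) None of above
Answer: 6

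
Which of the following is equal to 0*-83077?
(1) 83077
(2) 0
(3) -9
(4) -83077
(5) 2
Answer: 2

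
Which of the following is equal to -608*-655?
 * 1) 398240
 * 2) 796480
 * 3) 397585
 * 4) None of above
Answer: 1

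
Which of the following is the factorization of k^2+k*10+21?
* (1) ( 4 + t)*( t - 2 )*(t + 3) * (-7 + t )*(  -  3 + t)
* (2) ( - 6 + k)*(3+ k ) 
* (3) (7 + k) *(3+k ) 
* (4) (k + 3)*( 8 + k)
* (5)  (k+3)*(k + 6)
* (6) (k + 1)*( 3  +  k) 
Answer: 3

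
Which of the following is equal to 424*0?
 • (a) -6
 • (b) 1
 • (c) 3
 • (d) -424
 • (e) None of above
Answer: e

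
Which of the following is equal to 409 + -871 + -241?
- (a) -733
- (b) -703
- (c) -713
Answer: b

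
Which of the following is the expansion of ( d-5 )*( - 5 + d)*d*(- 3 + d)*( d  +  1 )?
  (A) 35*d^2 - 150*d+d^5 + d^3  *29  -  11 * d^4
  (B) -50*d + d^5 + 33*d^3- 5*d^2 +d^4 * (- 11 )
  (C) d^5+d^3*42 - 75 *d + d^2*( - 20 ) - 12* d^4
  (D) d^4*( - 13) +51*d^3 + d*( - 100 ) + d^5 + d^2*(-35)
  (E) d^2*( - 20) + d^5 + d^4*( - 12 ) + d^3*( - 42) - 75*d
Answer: C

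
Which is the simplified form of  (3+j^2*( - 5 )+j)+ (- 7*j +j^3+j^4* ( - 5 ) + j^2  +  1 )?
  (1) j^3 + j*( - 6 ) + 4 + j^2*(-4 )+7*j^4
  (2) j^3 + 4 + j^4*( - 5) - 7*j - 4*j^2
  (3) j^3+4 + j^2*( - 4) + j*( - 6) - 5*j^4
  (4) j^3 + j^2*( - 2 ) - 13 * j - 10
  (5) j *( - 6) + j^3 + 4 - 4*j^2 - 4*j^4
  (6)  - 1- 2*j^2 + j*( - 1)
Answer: 3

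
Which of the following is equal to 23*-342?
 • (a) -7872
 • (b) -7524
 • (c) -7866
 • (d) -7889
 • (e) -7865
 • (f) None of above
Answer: c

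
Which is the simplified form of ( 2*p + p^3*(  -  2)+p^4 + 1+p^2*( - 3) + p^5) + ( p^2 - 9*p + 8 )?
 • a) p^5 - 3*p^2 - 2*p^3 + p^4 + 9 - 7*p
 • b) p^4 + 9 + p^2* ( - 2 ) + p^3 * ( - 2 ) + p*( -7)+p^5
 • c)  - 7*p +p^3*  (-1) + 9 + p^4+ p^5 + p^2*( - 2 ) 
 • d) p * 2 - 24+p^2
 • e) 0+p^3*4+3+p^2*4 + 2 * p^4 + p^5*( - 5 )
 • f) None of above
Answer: b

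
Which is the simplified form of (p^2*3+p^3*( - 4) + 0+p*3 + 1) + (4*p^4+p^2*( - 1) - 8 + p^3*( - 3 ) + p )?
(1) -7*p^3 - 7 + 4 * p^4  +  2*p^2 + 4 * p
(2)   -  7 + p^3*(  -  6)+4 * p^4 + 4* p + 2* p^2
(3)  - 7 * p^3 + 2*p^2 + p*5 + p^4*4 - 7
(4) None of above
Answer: 1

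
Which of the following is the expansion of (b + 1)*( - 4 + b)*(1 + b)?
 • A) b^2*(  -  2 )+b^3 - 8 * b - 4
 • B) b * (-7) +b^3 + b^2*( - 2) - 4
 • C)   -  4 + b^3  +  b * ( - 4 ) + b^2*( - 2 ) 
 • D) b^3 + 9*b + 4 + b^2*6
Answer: B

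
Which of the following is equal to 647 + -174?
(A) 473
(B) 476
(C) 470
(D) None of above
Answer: A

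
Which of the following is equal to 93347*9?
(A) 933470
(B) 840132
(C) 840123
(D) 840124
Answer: C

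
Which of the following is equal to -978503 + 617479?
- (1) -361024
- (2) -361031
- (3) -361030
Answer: 1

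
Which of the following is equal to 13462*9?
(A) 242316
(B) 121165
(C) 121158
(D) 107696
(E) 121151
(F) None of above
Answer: C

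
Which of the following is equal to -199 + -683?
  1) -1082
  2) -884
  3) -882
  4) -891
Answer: 3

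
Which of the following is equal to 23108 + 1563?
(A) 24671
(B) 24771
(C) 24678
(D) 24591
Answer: A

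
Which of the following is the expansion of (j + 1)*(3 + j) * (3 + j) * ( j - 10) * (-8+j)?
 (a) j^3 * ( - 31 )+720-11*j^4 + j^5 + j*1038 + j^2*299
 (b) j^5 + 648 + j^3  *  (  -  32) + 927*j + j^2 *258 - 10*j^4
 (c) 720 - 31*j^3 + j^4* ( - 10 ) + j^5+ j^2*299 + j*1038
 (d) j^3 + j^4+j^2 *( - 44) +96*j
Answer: a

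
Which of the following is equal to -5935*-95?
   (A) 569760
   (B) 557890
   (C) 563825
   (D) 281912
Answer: C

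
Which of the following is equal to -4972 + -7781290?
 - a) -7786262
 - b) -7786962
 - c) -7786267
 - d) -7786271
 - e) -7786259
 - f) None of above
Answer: a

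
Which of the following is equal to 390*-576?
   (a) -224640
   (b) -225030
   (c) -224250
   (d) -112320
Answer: a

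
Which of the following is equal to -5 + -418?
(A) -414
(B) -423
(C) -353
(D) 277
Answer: B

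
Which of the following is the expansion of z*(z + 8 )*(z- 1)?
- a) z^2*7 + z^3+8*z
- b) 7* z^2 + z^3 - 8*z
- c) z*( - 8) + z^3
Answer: b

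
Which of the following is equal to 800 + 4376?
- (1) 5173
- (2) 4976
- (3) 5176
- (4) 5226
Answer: 3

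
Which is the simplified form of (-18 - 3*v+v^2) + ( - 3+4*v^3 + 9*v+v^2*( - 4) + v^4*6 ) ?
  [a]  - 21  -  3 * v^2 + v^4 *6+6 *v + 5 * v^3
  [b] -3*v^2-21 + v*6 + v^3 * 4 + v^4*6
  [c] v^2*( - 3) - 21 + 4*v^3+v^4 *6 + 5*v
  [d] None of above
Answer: b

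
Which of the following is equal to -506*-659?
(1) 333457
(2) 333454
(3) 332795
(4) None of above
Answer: 2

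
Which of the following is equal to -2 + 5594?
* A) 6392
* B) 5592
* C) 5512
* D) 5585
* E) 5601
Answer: B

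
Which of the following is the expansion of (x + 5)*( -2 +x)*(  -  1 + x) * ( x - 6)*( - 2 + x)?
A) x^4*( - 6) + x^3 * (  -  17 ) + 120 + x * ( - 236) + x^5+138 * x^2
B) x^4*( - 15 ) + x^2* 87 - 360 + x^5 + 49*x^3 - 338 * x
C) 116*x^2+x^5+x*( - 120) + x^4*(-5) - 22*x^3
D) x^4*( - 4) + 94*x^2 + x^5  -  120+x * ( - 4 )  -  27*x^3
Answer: A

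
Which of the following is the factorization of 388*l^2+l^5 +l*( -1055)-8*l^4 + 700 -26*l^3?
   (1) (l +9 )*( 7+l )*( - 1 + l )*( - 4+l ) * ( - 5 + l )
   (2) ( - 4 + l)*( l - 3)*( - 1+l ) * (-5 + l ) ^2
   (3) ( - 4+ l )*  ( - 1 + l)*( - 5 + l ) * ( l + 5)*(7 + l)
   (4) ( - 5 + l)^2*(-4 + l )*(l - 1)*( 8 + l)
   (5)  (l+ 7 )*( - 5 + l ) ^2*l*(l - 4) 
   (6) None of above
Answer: 6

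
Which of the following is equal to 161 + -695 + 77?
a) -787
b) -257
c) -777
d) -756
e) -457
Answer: e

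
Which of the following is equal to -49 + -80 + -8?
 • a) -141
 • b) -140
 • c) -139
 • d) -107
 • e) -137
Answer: e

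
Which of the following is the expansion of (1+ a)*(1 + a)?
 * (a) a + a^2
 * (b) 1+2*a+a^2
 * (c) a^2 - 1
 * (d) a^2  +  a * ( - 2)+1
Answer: b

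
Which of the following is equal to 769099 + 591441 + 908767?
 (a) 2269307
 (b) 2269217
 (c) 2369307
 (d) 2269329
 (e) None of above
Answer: a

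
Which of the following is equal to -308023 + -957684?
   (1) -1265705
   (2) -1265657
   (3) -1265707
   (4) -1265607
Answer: 3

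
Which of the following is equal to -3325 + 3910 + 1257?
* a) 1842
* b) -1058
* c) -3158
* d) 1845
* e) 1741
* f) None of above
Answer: a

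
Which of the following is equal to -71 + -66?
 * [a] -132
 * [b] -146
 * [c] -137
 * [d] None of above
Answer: c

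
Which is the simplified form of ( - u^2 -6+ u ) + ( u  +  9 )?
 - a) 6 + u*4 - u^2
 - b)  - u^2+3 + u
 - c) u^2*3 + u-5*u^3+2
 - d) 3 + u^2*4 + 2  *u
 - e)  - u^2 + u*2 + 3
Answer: e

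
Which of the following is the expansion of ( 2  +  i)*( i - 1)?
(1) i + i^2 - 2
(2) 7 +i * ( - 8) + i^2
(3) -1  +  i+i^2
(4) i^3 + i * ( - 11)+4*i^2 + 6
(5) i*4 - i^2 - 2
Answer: 1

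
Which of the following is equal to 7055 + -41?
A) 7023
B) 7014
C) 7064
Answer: B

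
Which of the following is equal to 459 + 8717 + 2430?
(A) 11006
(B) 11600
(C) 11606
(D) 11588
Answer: C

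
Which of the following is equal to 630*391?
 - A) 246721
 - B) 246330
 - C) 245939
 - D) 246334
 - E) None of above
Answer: B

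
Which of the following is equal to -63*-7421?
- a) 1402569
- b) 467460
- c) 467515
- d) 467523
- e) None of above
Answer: d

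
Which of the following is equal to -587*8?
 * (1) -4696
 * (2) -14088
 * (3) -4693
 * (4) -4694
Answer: 1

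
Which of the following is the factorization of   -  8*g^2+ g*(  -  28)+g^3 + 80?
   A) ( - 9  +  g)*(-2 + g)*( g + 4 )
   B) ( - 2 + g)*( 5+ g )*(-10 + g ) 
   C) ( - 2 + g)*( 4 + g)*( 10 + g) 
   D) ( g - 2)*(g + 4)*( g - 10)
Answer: D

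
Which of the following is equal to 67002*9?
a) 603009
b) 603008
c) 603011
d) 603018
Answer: d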